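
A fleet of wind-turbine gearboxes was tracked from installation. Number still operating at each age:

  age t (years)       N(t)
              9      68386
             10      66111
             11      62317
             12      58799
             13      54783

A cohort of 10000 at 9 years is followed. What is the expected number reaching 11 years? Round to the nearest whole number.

9113

The relevant probability is 62317/68386 = 0.911254.
Expected number = 10000 × 0.911254 = 9113.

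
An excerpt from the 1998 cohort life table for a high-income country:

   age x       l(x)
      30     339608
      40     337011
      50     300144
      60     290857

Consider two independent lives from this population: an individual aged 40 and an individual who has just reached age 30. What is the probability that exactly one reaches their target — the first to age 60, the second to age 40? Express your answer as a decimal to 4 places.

p₁ = l(60)/l(40) = 290857/337011 = 0.863049; p₂ = l(40)/l(30) = 337011/339608 = 0.992353.
P(exactly one) = p₁(1−p₂) + (1−p₁)p₂ = 0.006600 + 0.135904 = 0.142503.

0.1425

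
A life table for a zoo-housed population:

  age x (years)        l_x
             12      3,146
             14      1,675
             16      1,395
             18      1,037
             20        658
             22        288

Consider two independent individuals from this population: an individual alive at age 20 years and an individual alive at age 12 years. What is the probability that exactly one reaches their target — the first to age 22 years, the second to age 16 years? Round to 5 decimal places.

p₁ = l_22/l_20 = 288/658 = 0.437690; p₂ = l_16/l_12 = 1,395/3,146 = 0.443420.
P(exactly one) = p₁(1−p₂) + (1−p₁)p₂ = 0.243610 + 0.249340 = 0.492949.

0.49295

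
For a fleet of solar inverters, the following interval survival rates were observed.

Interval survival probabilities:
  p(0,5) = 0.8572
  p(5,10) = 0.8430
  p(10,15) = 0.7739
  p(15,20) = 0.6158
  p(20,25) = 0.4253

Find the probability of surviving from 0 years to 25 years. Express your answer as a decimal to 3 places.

Chaining the interval survival probabilities: 0.8572 × 0.8430 × 0.7739 × 0.6158 × 0.4253.
= 0.146464.

0.146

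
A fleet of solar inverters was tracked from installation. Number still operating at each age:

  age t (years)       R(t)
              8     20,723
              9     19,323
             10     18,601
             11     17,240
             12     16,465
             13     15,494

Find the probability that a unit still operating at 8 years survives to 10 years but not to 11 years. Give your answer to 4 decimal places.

0.0657

This is the probability of reaching 10 but not 11, conditional on being operational at 8: (R(10) − R(11)) / R(8).
= (18,601 − 17,240) / 20,723 = 1,361 / 20,723 = 0.065676.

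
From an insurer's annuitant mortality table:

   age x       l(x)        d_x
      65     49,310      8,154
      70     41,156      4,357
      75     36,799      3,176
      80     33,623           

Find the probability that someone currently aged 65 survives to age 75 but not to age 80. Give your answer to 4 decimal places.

This is the probability of reaching 75 but not 80, conditional on being alive at 65: (l(75) − l(80)) / l(65).
= (36,799 − 33,623) / 49,310 = 3,176 / 49,310 = 0.064409.

0.0644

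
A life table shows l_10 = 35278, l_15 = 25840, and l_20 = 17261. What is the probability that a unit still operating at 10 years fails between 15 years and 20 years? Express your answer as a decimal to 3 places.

This is the probability of reaching 15 but not 20, conditional on being operational at 10: (l_15 − l_20) / l_10.
= (25840 − 17261) / 35278 = 8579 / 35278 = 0.243183.

0.243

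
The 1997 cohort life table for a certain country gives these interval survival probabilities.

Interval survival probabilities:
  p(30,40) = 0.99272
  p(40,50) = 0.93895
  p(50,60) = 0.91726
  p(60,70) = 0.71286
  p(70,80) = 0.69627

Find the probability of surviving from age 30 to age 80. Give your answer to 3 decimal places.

0.424

Chaining the interval survival probabilities: 0.99272 × 0.93895 × 0.91726 × 0.71286 × 0.69627.
= 0.424369.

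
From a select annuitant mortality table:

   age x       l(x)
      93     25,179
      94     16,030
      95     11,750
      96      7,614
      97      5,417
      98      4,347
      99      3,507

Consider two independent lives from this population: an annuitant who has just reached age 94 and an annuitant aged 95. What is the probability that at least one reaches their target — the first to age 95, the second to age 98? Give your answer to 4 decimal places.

p₁ = l(95)/l(94) = 11,750/16,030 = 0.733001; p₂ = l(98)/l(95) = 4,347/11,750 = 0.369957.
P(at least one) = 1 − (1−p₁)(1−p₂) = 1 − 0.266999 × 0.630043 = 0.831779.

0.8318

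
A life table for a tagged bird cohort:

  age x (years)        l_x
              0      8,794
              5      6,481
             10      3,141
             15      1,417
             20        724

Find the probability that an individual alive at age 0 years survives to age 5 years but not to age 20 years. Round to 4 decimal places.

This is the probability of reaching 5 but not 20, conditional on being alive at 0: (l_5 − l_20) / l_0.
= (6,481 − 724) / 8,794 = 5,757 / 8,794 = 0.654651.

0.6547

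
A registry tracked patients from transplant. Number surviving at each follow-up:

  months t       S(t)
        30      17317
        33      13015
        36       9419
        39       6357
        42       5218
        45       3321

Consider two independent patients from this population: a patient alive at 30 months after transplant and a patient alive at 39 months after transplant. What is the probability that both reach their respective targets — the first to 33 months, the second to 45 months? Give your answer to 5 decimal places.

p₁ = S(33)/S(30) = 13015/17317 = 0.751574; p₂ = S(45)/S(39) = 3321/6357 = 0.522416.
P(both) = p₁ × p₂ = 0.751574 × 0.522416 = 0.392634.

0.39263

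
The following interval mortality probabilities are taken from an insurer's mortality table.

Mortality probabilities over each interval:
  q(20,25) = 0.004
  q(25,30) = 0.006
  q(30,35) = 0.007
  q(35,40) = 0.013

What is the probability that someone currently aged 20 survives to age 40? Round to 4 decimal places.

0.9703

The overall survival probability is (1 − 0.004) × (1 − 0.006) × (1 − 0.007) × (1 − 0.013).
= 0.996 × 0.994 × 0.993 × 0.987 = 0.970314.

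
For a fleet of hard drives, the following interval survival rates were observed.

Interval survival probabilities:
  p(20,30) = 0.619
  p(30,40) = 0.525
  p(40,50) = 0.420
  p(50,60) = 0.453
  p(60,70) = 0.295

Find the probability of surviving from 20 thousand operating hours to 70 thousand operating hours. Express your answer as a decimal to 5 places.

Survival from 20 to 70 is the product of surviving each interval: 0.619 × 0.525 × 0.420 × 0.453 × 0.295.
= 0.018240.

0.01824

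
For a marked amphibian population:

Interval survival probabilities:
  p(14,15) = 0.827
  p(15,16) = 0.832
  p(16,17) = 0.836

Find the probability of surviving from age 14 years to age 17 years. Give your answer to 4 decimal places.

0.5752

Chaining the interval survival probabilities: 0.827 × 0.832 × 0.836.
= 0.575222.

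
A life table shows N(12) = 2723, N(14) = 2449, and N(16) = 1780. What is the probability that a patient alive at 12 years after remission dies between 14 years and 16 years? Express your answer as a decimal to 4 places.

This is the probability of reaching 14 but not 16, conditional on being alive at 12: (N(14) − N(16)) / N(12).
= (2449 − 1780) / 2723 = 669 / 2723 = 0.245685.

0.2457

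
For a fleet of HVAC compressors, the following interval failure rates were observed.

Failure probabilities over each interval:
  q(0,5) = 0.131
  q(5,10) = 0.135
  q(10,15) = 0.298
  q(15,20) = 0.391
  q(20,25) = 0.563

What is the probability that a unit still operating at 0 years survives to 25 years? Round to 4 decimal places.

0.1404

Chaining the interval survival probabilities: (1 − 0.131) × (1 − 0.135) × (1 − 0.298) × (1 − 0.391) × (1 − 0.563).
= 0.869 × 0.865 × 0.702 × 0.609 × 0.437 = 0.140434.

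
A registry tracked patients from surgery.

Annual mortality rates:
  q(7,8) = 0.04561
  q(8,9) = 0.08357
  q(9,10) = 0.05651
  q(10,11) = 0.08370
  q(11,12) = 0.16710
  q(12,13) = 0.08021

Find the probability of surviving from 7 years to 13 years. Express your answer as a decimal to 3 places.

0.579

P(survive 7→13) = (1 − 0.04561) × (1 − 0.08357) × (1 − 0.05651) × (1 − 0.08370) × (1 − 0.16710) × (1 − 0.08021).
= 0.95439 × 0.91643 × 0.94349 × 0.91630 × 0.83290 × 0.91979 = 0.579271.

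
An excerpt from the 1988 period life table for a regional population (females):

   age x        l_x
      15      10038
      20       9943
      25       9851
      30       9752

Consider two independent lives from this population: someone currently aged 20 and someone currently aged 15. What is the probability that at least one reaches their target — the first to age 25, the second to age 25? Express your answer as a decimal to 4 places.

p₁ = l_25/l_20 = 9851/9943 = 0.990747; p₂ = l_25/l_15 = 9851/10038 = 0.981371.
P(at least one) = 1 − (1−p₁)(1−p₂) = 1 − 0.009253 × 0.018629 = 0.999828.

0.9998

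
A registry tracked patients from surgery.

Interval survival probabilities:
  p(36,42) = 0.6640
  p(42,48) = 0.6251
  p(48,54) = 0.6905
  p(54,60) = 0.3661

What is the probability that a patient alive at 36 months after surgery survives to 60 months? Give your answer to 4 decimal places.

Survival from 36 to 60 is the product of surviving each interval: 0.6640 × 0.6251 × 0.6905 × 0.3661.
= 0.104925.

0.1049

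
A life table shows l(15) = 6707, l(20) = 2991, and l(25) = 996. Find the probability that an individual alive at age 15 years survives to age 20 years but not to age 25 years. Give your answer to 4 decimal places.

0.2975

This is the probability of reaching 20 but not 25, conditional on being alive at 15: (l(20) − l(25)) / l(15).
= (2991 − 996) / 6707 = 1995 / 6707 = 0.297450.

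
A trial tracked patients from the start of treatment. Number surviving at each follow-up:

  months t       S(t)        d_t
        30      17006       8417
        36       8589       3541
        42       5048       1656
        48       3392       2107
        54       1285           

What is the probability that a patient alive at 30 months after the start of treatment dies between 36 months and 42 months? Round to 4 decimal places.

This is the probability of reaching 36 but not 42, conditional on being alive at 30: (S(36) − S(42)) / S(30).
= (8589 − 5048) / 17006 = 3541 / 17006 = 0.208221.

0.2082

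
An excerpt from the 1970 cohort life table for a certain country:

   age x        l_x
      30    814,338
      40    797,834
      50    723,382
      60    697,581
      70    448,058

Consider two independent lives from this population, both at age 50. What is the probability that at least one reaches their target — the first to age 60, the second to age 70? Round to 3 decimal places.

p₁ = l_60/l_50 = 697,581/723,382 = 0.964333; p₂ = l_70/l_50 = 448,058/723,382 = 0.619393.
P(at least one) = 1 − (1−p₁)(1−p₂) = 1 − 0.035667 × 0.380607 = 0.986425.

0.986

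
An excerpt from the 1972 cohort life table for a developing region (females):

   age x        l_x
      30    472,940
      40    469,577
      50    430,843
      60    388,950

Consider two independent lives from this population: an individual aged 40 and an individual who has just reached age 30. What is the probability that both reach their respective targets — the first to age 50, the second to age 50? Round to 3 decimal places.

0.836

p₁ = l_50/l_40 = 430,843/469,577 = 0.917513; p₂ = l_50/l_30 = 430,843/472,940 = 0.910989.
P(both) = p₁ × p₂ = 0.917513 × 0.910989 = 0.835844.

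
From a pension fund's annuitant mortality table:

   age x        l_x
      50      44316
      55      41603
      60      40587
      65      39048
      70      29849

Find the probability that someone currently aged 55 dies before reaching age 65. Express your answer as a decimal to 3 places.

0.061

P(die before 65 | alive at 55) = 1 − l_65/l_55 = 1 − 39048/41603 = (2555)/41603 = 0.061414.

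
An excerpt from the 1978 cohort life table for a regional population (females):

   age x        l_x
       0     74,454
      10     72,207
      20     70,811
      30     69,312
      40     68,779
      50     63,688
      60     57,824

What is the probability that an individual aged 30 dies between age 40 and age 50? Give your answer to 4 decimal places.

We want 10|10q30 = (l_40 − l_50)/l_30.
This is the probability of reaching 40 but not 50, conditional on being alive at 30: (l_40 − l_50) / l_30.
= (68,779 − 63,688) / 69,312 = 5,091 / 69,312 = 0.073450.

0.0735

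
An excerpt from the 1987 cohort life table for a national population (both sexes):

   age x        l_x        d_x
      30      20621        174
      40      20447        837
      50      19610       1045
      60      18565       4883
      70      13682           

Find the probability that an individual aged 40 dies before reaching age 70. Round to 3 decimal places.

P(die before 70 | alive at 40) = 1 − l_70/l_40 = 1 − 13682/20447 = (6765)/20447 = 0.330855.

0.331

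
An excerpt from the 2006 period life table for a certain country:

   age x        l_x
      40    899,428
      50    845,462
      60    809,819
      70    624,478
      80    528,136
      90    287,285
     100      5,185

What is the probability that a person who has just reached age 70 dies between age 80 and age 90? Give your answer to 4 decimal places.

0.3857

We want 10|10q70 = (l_80 − l_90)/l_70.
This is the probability of reaching 80 but not 90, conditional on being alive at 70: (l_80 − l_90) / l_70.
= (528,136 − 287,285) / 624,478 = 240,851 / 624,478 = 0.385684.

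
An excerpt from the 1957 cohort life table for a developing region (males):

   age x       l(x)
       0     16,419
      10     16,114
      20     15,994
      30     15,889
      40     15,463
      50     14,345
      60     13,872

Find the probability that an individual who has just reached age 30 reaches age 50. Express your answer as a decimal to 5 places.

0.90283

The conditional survival probability is l(50)/l(30) = 14,345/15,889 = 0.902826.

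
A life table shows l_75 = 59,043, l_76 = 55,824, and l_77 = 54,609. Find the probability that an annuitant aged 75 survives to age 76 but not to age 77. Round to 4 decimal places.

0.0206

We want 1|1q75 = (l_76 − l_77)/l_75.
This is the probability of reaching 76 but not 77, conditional on being alive at 75: (l_76 − l_77) / l_75.
= (55,824 − 54,609) / 59,043 = 1,215 / 59,043 = 0.020578.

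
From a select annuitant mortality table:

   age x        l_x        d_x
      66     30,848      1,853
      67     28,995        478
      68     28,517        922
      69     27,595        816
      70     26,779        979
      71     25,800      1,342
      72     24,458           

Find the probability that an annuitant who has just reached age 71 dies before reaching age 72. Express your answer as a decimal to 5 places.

0.05202

P(die before 72 | alive at 71) = 1 − l_72/l_71 = 1 − 24,458/25,800 = (1,342)/25,800 = 0.052016.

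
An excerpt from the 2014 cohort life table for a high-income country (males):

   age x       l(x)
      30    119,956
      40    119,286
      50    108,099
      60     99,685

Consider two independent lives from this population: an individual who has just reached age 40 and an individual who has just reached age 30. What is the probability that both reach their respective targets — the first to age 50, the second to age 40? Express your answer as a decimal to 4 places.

0.9012

p₁ = l(50)/l(40) = 108,099/119,286 = 0.906217; p₂ = l(40)/l(30) = 119,286/119,956 = 0.994415.
P(both) = p₁ × p₂ = 0.906217 × 0.994415 = 0.901156.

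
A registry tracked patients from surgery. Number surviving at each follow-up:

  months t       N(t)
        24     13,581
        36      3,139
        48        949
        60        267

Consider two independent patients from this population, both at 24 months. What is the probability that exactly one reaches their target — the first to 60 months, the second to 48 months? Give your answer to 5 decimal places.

0.08679

p₁ = N(60)/N(24) = 267/13,581 = 0.019660; p₂ = N(48)/N(24) = 949/13,581 = 0.069877.
P(exactly one) = p₁(1−p₂) + (1−p₁)p₂ = 0.018286 + 0.068503 = 0.086789.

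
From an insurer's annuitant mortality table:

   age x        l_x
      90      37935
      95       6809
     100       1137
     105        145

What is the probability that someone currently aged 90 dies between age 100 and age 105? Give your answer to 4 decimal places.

This is the probability of reaching 100 but not 105, conditional on being alive at 90: (l_100 − l_105) / l_90.
= (1137 − 145) / 37935 = 992 / 37935 = 0.026150.

0.0261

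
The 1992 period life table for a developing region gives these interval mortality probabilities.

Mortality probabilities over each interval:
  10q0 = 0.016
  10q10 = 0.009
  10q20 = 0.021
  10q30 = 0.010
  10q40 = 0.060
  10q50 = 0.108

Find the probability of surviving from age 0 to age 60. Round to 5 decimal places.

60p0 = (1 − 0.016) × (1 − 0.009) × (1 − 0.021) × (1 − 0.010) × (1 − 0.060) × (1 − 0.108).
= 0.984 × 0.991 × 0.979 × 0.990 × 0.940 × 0.892 = 0.792464.

0.79246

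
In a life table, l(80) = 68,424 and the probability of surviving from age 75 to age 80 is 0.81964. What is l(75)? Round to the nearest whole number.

l(75) = l(80) / p = 68,424 / 0.81964 = 83481.

83481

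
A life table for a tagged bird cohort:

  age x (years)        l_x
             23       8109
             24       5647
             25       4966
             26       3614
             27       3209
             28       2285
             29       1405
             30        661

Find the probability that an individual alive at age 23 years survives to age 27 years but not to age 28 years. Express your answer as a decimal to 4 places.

This is the probability of reaching 27 but not 28, conditional on being alive at 23: (l_27 − l_28) / l_23.
= (3209 − 2285) / 8109 = 924 / 8109 = 0.113947.

0.1139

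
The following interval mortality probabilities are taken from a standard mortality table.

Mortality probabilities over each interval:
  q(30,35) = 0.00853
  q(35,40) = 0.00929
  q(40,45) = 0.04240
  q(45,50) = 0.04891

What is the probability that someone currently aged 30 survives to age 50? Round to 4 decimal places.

Chaining the interval survival probabilities: (1 − 0.00853) × (1 − 0.00929) × (1 − 0.04240) × (1 − 0.04891).
= 0.99147 × 0.99071 × 0.95760 × 0.95109 = 0.894606.

0.8946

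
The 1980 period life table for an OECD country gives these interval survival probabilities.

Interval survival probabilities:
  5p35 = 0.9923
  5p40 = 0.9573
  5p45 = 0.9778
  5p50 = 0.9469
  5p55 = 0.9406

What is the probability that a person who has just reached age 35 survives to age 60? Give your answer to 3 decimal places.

Survival from 35 to 60 is the product of surviving each interval: 0.9923 × 0.9573 × 0.9778 × 0.9469 × 0.9406.
= 0.827276.

0.827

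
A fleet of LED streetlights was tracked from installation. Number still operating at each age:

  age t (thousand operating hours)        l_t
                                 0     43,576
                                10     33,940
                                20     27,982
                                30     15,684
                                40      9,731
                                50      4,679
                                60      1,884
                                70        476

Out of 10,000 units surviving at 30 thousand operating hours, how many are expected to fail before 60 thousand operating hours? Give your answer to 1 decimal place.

8798.8

The relevant probability is 1 − 1,884/15,684 = 0.879878.
Expected number = 10,000 × 0.879878 = 8798.8.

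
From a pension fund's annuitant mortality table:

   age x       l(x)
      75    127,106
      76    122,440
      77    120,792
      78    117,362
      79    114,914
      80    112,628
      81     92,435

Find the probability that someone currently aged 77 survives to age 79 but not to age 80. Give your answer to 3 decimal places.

0.019

This is the probability of reaching 79 but not 80, conditional on being alive at 77: (l(79) − l(80)) / l(77).
= (114,914 − 112,628) / 120,792 = 2,286 / 120,792 = 0.018925.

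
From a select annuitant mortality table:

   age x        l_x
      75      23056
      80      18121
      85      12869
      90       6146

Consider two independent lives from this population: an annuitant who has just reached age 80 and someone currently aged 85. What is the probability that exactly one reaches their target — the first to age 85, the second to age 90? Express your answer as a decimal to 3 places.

p₁ = l_85/l_80 = 12869/18121 = 0.710171; p₂ = l_90/l_85 = 6146/12869 = 0.477582.
P(exactly one) = p₁(1−p₂) + (1−p₁)p₂ = 0.371006 + 0.138417 = 0.509423.

0.509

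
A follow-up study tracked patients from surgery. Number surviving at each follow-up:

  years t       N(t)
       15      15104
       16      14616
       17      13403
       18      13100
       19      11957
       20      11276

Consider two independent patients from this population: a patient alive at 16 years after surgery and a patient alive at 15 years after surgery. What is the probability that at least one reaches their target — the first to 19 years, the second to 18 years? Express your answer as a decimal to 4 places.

0.9759

p₁ = N(19)/N(16) = 11957/14616 = 0.818076; p₂ = N(18)/N(15) = 13100/15104 = 0.867320.
P(at least one) = 1 − (1−p₁)(1−p₂) = 1 − 0.181924 × 0.132680 = 0.975862.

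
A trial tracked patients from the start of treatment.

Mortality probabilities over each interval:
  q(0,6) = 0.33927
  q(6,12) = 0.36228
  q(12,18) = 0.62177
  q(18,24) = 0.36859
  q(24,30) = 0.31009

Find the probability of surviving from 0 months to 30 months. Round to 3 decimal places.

0.069

The overall survival probability is (1 − 0.33927) × (1 − 0.36228) × (1 − 0.62177) × (1 − 0.36859) × (1 − 0.31009).
= 0.66073 × 0.63772 × 0.37823 × 0.63141 × 0.68991 = 0.069425.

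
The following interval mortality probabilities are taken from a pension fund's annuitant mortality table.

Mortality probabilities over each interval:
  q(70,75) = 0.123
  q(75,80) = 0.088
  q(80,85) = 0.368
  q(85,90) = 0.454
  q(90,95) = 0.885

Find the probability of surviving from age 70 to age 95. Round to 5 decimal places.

0.03174

The overall survival probability is (1 − 0.123) × (1 − 0.088) × (1 − 0.368) × (1 − 0.454) × (1 − 0.885).
= 0.877 × 0.912 × 0.632 × 0.546 × 0.115 = 0.031740.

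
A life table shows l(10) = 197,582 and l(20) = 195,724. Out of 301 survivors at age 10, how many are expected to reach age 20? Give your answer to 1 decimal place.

The relevant probability is 195,724/197,582 = 0.990596.
Expected number = 301 × 0.990596 = 298.2.

298.2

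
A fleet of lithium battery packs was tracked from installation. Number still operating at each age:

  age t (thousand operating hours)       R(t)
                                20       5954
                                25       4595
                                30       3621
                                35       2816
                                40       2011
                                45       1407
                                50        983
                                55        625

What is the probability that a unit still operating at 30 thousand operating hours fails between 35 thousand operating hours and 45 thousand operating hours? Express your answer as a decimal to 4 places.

0.3891

This is the probability of reaching 35 but not 45, conditional on being operational at 30: (R(35) − R(45)) / R(30).
= (2816 − 1407) / 3621 = 1409 / 3621 = 0.389119.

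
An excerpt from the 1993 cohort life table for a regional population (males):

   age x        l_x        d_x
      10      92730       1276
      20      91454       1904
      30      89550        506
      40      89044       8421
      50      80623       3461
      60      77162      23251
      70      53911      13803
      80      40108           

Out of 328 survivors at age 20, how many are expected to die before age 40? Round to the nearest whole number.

The relevant probability is 1 − 89044/91454 = 0.026352.
Expected number = 328 × 0.026352 = 9.

9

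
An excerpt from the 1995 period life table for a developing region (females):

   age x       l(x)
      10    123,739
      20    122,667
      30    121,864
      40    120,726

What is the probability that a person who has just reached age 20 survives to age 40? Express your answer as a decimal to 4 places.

0.9842

The conditional survival probability is l(40)/l(20) = 120,726/122,667 = 0.984177.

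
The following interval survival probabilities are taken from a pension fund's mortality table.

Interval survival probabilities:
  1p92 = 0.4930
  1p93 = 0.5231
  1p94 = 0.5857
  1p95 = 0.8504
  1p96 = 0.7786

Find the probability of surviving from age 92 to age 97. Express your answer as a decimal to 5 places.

0.10001

The overall survival probability is 0.4930 × 0.5231 × 0.5857 × 0.8504 × 0.7786.
= 0.100010.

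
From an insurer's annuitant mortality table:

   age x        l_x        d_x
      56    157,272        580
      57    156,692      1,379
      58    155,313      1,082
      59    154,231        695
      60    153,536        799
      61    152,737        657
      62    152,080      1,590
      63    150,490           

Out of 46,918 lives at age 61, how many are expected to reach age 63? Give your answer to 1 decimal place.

The relevant probability is 150,490/152,737 = 0.985288.
Expected number = 46,918 × 0.985288 = 46227.8.

46227.8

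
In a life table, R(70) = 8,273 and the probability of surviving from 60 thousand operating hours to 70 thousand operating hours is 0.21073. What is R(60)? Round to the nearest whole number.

39259

R(60) = R(70) / p = 8,273 / 0.21073 = 39259.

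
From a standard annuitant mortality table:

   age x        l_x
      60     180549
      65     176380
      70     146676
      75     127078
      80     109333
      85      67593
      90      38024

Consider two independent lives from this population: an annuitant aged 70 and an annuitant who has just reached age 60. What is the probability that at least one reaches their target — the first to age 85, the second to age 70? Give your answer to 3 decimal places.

0.899

p₁ = l_85/l_70 = 67593/146676 = 0.460832; p₂ = l_70/l_60 = 146676/180549 = 0.812389.
P(at least one) = 1 − (1−p₁)(1−p₂) = 1 − 0.539168 × 0.187611 = 0.898846.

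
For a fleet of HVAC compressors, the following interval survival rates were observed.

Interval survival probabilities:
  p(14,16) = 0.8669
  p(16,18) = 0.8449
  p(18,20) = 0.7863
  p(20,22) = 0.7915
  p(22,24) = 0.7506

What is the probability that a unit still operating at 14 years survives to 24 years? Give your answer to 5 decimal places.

Survival from 14 to 24 is the product of surviving each interval: 0.8669 × 0.8449 × 0.7863 × 0.7915 × 0.7506.
= 0.342154.

0.34215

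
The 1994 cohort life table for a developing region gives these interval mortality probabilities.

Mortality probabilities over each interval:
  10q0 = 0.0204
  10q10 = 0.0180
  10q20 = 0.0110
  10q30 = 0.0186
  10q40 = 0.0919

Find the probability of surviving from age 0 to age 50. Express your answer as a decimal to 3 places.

Chaining the interval survival probabilities: (1 − 0.0204) × (1 − 0.0180) × (1 − 0.0110) × (1 − 0.0186) × (1 − 0.0919).
= 0.9796 × 0.9820 × 0.9890 × 0.9814 × 0.9081 = 0.847884.

0.848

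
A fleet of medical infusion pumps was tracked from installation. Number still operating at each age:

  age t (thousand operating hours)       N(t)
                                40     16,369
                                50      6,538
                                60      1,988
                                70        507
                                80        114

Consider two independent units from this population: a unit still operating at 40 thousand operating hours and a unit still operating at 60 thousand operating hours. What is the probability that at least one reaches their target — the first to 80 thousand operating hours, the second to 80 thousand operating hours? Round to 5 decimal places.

p₁ = N(80)/N(40) = 114/16,369 = 0.006964; p₂ = N(80)/N(60) = 114/1,988 = 0.057344.
P(at least one) = 1 − (1−p₁)(1−p₂) = 1 − 0.993036 × 0.942656 = 0.063909.

0.06391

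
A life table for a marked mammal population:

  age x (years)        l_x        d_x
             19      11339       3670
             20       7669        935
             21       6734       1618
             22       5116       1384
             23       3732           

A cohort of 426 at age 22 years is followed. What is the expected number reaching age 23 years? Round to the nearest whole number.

The relevant probability is 3732/5116 = 0.729476.
Expected number = 426 × 0.729476 = 311.

311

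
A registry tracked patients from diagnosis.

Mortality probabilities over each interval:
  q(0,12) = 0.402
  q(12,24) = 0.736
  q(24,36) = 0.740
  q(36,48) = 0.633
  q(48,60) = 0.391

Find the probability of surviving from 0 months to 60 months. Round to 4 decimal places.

Chaining the interval survival probabilities: (1 − 0.402) × (1 − 0.736) × (1 − 0.740) × (1 − 0.633) × (1 − 0.391).
= 0.598 × 0.264 × 0.260 × 0.367 × 0.609 = 0.009174.

0.0092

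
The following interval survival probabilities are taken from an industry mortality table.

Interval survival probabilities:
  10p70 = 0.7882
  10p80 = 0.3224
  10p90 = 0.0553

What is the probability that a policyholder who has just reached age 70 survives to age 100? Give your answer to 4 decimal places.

0.0141

30p70 = 0.7882 × 0.3224 × 0.0553.
= 0.014053.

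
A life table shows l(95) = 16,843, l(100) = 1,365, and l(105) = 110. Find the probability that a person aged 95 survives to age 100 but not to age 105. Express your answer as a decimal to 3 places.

This is the probability of reaching 100 but not 105, conditional on being alive at 95: (l(100) − l(105)) / l(95).
= (1,365 − 110) / 16,843 = 1,255 / 16,843 = 0.074512.

0.075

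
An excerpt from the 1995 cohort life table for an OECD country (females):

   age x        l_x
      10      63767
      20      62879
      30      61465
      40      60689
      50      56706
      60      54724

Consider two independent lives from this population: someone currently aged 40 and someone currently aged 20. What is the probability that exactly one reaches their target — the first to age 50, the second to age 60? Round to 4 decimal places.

p₁ = l_50/l_40 = 56706/60689 = 0.934370; p₂ = l_60/l_20 = 54724/62879 = 0.870306.
P(exactly one) = p₁(1−p₂) + (1−p₁)p₂ = 0.121182 + 0.057118 = 0.178300.

0.1783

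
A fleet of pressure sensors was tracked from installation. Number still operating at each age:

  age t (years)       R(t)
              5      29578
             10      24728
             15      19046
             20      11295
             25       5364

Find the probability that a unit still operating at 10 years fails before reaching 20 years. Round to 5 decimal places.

0.54323

P(fail before 20 | operational at 10) = 1 − R(20)/R(10) = 1 − 11295/24728 = (13433)/24728 = 0.543230.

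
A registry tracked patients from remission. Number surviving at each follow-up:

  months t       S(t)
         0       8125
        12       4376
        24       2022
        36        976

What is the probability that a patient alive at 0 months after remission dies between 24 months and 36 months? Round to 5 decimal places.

This is the probability of reaching 24 but not 36, conditional on being alive at 0: (S(24) − S(36)) / S(0).
= (2022 − 976) / 8125 = 1046 / 8125 = 0.128738.

0.12874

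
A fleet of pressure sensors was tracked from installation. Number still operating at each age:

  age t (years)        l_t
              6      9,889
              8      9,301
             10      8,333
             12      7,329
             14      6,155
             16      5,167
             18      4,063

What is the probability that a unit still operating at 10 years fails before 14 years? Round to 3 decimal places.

0.261

P(fail before 14 | operational at 10) = 1 − l_14/l_10 = 1 − 6,155/8,333 = (2,178)/8,333 = 0.261370.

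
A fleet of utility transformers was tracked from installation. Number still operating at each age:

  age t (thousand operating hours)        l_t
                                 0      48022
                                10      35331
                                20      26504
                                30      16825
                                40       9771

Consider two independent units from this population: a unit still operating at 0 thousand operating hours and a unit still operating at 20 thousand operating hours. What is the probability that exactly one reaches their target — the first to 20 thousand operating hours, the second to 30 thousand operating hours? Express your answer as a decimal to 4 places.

p₁ = l_20/l_0 = 26504/48022 = 0.551914; p₂ = l_30/l_20 = 16825/26504 = 0.634810.
P(exactly one) = p₁(1−p₂) + (1−p₁)p₂ = 0.201553 + 0.284449 = 0.486003.

0.4860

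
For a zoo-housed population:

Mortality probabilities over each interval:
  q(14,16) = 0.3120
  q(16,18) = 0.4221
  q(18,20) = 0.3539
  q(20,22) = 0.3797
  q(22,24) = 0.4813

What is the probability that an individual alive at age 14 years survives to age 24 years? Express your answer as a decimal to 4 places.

0.0827

P(survive 14→24) = (1 − 0.3120) × (1 − 0.4221) × (1 − 0.3539) × (1 − 0.3797) × (1 − 0.4813).
= 0.6880 × 0.5779 × 0.6461 × 0.6203 × 0.5187 = 0.082653.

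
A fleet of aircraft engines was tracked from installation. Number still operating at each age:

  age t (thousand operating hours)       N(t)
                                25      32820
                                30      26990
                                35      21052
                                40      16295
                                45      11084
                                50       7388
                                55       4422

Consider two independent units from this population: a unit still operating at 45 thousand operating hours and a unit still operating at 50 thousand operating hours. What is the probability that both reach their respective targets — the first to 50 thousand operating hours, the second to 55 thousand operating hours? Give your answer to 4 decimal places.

0.3990

p₁ = N(50)/N(45) = 7388/11084 = 0.666546; p₂ = N(55)/N(50) = 4422/7388 = 0.598538.
P(both) = p₁ × p₂ = 0.666546 × 0.598538 = 0.398953.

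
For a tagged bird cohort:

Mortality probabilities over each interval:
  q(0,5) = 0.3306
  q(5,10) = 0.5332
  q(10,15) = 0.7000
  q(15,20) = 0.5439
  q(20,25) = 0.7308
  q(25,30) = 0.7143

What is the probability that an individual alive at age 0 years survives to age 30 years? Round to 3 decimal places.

0.003

Survival from 0 to 30 is the product of surviving each interval: (1 − 0.3306) × (1 − 0.5332) × (1 − 0.7000) × (1 − 0.5439) × (1 − 0.7308) × (1 − 0.7143).
= 0.6694 × 0.4668 × 0.3000 × 0.4561 × 0.2692 × 0.2857 = 0.003288.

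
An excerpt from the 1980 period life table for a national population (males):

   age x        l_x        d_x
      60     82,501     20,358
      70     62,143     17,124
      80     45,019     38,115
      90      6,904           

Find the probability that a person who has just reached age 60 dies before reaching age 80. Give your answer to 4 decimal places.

P(die before 80 | alive at 60) = 1 − l_80/l_60 = 1 − 45,019/82,501 = (37,482)/82,501 = 0.454322.

0.4543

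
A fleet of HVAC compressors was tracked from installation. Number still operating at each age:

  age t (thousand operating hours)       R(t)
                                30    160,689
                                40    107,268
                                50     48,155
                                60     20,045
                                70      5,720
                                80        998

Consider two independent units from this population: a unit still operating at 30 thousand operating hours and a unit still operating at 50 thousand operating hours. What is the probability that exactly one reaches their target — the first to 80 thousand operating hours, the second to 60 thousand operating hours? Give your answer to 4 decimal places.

p₁ = R(80)/R(30) = 998/160,689 = 0.006211; p₂ = R(60)/R(50) = 20,045/48,155 = 0.416260.
P(exactly one) = p₁(1−p₂) + (1−p₁)p₂ = 0.003626 + 0.413675 = 0.417300.

0.4173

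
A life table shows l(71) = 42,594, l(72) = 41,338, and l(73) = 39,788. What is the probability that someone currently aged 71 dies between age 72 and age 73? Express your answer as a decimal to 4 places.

0.0364

This is the probability of reaching 72 but not 73, conditional on being alive at 71: (l(72) − l(73)) / l(71).
= (41,338 − 39,788) / 42,594 = 1,550 / 42,594 = 0.036390.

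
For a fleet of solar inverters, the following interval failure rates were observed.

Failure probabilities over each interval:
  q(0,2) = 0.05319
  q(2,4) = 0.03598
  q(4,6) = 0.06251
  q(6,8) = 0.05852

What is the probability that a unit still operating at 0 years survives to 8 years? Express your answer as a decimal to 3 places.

0.806

The overall survival probability is (1 − 0.05319) × (1 − 0.03598) × (1 − 0.06251) × (1 − 0.05852).
= 0.94681 × 0.96402 × 0.93749 × 0.94148 = 0.805613.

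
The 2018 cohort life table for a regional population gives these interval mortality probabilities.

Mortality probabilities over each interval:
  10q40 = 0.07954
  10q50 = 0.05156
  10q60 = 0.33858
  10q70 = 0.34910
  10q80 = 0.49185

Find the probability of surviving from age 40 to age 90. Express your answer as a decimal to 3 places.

0.191

Survival from 40 to 90 is the product of surviving each interval: (1 − 0.07954) × (1 − 0.05156) × (1 − 0.33858) × (1 − 0.34910) × (1 − 0.49185).
= 0.92046 × 0.94844 × 0.66142 × 0.65090 × 0.50815 = 0.190985.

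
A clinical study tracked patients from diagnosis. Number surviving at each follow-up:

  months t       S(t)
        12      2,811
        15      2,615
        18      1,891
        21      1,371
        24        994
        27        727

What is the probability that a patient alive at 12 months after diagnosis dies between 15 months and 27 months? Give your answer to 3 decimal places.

0.672

This is the probability of reaching 15 but not 27, conditional on being alive at 12: (S(15) − S(27)) / S(12).
= (2,615 − 727) / 2,811 = 1,888 / 2,811 = 0.671647.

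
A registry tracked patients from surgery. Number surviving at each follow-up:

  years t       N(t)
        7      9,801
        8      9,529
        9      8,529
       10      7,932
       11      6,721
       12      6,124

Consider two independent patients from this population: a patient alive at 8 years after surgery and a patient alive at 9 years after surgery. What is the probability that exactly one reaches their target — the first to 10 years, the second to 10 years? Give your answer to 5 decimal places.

p₁ = N(10)/N(8) = 7,932/9,529 = 0.832406; p₂ = N(10)/N(9) = 7,932/8,529 = 0.930004.
P(exactly one) = p₁(1−p₂) + (1−p₁)p₂ = 0.058265 + 0.155863 = 0.214128.

0.21413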